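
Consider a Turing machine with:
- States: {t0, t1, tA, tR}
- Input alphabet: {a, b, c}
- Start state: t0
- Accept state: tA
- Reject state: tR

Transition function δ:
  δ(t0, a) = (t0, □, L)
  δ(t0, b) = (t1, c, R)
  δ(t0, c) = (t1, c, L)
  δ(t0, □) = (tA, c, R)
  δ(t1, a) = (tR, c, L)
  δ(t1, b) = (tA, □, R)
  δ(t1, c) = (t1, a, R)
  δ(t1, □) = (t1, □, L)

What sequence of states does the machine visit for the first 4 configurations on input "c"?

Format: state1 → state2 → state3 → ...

Execution trace:
Initial: [t0]c
Step 1: δ(t0, c) = (t1, c, L) → [t1]□c
Step 2: δ(t1, □) = (t1, □, L) → [t1]□□c
Step 3: δ(t1, □) = (t1, □, L) → [t1]□□□c

State sequence: t0 → t1 → t1 → t1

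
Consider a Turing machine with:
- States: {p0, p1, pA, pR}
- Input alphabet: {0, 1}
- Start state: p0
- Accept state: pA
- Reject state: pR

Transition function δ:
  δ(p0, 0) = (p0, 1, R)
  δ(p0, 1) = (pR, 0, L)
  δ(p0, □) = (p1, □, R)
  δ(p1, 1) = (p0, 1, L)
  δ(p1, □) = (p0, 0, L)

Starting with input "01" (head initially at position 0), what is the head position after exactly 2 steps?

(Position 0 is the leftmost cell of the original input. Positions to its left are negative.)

Execution trace (head position shown):
Step 0: [p0]01  (head at position 0)
Step 1: move right → 1[p0]1  (head at position 1)
Step 2: move left → [pR]10  (head at position 0)

After 2 steps, the head is at position 0.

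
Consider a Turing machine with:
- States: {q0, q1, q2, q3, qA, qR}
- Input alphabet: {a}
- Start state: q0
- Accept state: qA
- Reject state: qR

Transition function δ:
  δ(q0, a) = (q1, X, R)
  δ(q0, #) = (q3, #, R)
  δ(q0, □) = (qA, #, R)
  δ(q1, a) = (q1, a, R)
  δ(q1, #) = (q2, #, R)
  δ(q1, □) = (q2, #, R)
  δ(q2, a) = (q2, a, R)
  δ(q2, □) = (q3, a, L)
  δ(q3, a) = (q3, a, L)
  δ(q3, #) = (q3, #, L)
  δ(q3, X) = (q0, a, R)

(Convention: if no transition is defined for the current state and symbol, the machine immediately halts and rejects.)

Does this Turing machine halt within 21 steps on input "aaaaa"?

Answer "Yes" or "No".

Execution trace:
Initial: [q0]aaaaa
Step 1: δ(q0, a) = (q1, X, R) → X[q1]aaaa
Step 2: δ(q1, a) = (q1, a, R) → Xa[q1]aaa
Step 3: δ(q1, a) = (q1, a, R) → Xaa[q1]aa
Step 4: δ(q1, a) = (q1, a, R) → Xaaa[q1]a
Step 5: δ(q1, a) = (q1, a, R) → Xaaaa[q1]□
Step 6: δ(q1, □) = (q2, #, R) → Xaaaa#[q2]□
Step 7: δ(q2, □) = (q3, a, L) → Xaaaa[q3]#a
Step 8: δ(q3, #) = (q3, #, L) → Xaaa[q3]a#a
Step 9: δ(q3, a) = (q3, a, L) → Xaa[q3]aa#a
Step 10: δ(q3, a) = (q3, a, L) → Xa[q3]aaa#a
Step 11: δ(q3, a) = (q3, a, L) → X[q3]aaaa#a
Step 12: δ(q3, a) = (q3, a, L) → [q3]Xaaaa#a
Step 13: δ(q3, X) = (q0, a, R) → a[q0]aaaa#a
Step 14: δ(q0, a) = (q1, X, R) → aX[q1]aaa#a
Step 15: δ(q1, a) = (q1, a, R) → aXa[q1]aa#a
Step 16: δ(q1, a) = (q1, a, R) → aXaa[q1]a#a
Step 17: δ(q1, a) = (q1, a, R) → aXaaa[q1]#a
Step 18: δ(q1, #) = (q2, #, R) → aXaaa#[q2]a
Step 19: δ(q2, a) = (q2, a, R) → aXaaa#a[q2]□
Step 20: δ(q2, □) = (q3, a, L) → aXaaa#[q3]aa
Step 21: δ(q3, a) = (q3, a, L) → aXaaa[q3]#aa

The machine has not reached a halting state after 21 steps.
The machine did not halt within the 21-step bound.

Answer: No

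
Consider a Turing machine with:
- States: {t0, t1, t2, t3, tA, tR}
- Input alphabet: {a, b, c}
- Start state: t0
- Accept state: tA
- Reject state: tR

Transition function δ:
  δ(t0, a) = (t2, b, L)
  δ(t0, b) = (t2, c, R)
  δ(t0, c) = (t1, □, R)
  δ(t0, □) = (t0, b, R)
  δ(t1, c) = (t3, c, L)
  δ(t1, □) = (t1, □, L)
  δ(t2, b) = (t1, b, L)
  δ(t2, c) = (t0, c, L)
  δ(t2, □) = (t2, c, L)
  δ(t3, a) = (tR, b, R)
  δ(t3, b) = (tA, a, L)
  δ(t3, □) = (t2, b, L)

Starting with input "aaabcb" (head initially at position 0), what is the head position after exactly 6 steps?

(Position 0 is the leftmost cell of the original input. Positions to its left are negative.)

Execution trace (head position shown):
Step 0: [t0]aaabcb  (head at position 0)
Step 1: move left → [t2]□baabcb  (head at position -1)
Step 2: move left → [t2]□cbaabcb  (head at position -2)
Step 3: move left → [t2]□ccbaabcb  (head at position -3)
Step 4: move left → [t2]□cccbaabcb  (head at position -4)
Step 5: move left → [t2]□ccccbaabcb  (head at position -5)
Step 6: move left → [t2]□cccccbaabcb  (head at position -6)

After 6 steps, the head is at position -6.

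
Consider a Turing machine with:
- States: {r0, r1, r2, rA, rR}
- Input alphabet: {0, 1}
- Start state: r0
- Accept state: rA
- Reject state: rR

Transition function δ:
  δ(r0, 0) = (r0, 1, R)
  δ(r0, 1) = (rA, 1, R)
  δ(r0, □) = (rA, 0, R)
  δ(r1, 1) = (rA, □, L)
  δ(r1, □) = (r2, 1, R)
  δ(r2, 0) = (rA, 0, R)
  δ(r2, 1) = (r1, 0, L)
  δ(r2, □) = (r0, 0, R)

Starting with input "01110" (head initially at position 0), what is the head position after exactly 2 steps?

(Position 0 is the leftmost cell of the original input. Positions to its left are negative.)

Execution trace (head position shown):
Step 0: [r0]01110  (head at position 0)
Step 1: move right → 1[r0]1110  (head at position 1)
Step 2: move right → 11[rA]110  (head at position 2)

After 2 steps, the head is at position 2.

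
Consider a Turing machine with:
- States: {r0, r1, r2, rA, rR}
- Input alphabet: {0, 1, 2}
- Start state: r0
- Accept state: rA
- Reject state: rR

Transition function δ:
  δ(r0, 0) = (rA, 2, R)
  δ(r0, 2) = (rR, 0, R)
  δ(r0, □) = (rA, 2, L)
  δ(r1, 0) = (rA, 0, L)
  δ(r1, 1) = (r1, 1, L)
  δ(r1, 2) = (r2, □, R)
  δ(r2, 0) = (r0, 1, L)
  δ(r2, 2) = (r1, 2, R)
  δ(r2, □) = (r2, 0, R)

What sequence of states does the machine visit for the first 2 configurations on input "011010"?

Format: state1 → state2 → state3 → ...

Execution trace:
Initial: [r0]011010
Step 1: δ(r0, 0) = (rA, 2, R) → 2[rA]11010

The machine reaches the accept state rA and halts.

State sequence: r0 → rA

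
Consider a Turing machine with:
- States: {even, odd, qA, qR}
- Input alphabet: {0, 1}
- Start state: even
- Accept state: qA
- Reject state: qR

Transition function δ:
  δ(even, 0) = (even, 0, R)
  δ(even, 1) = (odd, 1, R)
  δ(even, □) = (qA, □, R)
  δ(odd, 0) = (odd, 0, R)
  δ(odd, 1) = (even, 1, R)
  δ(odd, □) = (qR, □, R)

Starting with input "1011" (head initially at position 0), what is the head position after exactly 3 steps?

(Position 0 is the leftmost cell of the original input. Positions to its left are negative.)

Execution trace (head position shown):
Step 0: [even]1011  (head at position 0)
Step 1: move right → 1[odd]011  (head at position 1)
Step 2: move right → 10[odd]11  (head at position 2)
Step 3: move right → 101[even]1  (head at position 3)

After 3 steps, the head is at position 3.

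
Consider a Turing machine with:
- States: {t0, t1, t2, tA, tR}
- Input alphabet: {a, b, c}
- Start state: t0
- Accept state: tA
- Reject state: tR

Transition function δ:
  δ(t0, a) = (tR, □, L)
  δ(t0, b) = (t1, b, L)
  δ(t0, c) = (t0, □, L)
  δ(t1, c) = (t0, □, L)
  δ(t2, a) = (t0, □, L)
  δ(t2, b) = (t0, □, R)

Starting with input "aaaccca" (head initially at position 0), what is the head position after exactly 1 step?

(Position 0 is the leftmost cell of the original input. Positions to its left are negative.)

Execution trace (head position shown):
Step 0: [t0]aaaccca  (head at position 0)
Step 1: move left → [tR]□□aaccca  (head at position -1)

After 1 step, the head is at position -1.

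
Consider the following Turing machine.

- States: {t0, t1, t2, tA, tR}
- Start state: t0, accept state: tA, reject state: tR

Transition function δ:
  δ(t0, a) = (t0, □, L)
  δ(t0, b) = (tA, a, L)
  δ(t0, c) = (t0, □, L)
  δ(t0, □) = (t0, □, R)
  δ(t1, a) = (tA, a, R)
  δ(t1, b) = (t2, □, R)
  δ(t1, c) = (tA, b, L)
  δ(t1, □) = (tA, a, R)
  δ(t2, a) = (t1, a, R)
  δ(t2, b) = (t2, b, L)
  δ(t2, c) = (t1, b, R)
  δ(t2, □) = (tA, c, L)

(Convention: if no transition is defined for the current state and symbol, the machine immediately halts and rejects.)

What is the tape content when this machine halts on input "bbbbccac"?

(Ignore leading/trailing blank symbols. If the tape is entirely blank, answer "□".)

Execution trace:
Initial: [t0]bbbbccac
Step 1: δ(t0, b) = (tA, a, L) → [tA]□abbbccac

The machine reaches the accept state tA and halts.

Final tape (ignoring leading/trailing blanks): abbbccac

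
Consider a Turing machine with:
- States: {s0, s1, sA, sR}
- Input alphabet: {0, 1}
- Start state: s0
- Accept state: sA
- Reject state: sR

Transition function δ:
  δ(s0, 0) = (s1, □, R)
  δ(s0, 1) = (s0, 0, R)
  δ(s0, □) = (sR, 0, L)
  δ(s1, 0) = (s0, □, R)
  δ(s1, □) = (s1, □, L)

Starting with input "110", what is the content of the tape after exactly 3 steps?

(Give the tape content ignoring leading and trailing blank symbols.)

Execution trace:
Initial: [s0]110
Step 1: δ(s0, 1) = (s0, 0, R) → 0[s0]10
Step 2: δ(s0, 1) = (s0, 0, R) → 00[s0]0
Step 3: δ(s0, 0) = (s1, □, R) → 00□[s1]□

After 3 steps, the tape (ignoring leading/trailing blanks) is: 00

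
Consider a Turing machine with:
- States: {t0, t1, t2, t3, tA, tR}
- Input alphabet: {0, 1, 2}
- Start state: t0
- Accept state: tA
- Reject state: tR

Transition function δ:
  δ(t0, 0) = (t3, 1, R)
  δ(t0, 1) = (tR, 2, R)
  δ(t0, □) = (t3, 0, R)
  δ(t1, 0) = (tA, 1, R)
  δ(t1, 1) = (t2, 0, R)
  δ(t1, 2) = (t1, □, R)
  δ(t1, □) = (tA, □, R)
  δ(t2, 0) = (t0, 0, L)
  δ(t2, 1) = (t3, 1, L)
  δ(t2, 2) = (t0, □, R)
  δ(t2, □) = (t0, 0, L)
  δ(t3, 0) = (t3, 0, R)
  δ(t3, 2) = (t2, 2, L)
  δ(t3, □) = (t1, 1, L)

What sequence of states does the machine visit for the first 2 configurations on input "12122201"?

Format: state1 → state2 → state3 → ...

Execution trace:
Initial: [t0]12122201
Step 1: δ(t0, 1) = (tR, 2, R) → 2[tR]2122201

The machine reaches the reject state tR and halts.

State sequence: t0 → tR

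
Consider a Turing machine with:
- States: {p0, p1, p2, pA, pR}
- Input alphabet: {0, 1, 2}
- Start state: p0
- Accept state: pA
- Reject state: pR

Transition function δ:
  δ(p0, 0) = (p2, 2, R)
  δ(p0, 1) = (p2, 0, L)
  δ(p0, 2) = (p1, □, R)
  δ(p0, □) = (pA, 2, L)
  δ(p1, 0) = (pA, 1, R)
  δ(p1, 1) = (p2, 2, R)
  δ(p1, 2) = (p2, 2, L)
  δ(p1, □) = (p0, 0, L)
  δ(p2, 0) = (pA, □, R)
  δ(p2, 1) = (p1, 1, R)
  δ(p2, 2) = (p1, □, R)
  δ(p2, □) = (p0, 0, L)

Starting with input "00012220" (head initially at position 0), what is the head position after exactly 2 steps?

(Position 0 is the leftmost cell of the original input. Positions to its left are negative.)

Execution trace (head position shown):
Step 0: [p0]00012220  (head at position 0)
Step 1: move right → 2[p2]0012220  (head at position 1)
Step 2: move right → 2□[pA]012220  (head at position 2)

After 2 steps, the head is at position 2.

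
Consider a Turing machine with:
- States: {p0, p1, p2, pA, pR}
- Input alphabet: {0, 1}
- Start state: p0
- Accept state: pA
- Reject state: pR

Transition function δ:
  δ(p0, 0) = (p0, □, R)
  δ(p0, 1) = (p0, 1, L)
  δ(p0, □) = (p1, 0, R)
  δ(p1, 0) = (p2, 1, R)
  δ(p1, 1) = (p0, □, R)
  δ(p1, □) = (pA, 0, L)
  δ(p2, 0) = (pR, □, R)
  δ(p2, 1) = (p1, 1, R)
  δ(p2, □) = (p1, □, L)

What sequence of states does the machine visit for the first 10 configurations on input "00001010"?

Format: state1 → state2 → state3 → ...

Execution trace:
Initial: [p0]00001010
Step 1: δ(p0, 0) = (p0, □, R) → □[p0]0001010
Step 2: δ(p0, 0) = (p0, □, R) → □□[p0]001010
Step 3: δ(p0, 0) = (p0, □, R) → □□□[p0]01010
Step 4: δ(p0, 0) = (p0, □, R) → □□□□[p0]1010
Step 5: δ(p0, 1) = (p0, 1, L) → □□□[p0]□1010
Step 6: δ(p0, □) = (p1, 0, R) → □□□0[p1]1010
Step 7: δ(p1, 1) = (p0, □, R) → □□□0□[p0]010
Step 8: δ(p0, 0) = (p0, □, R) → □□□0□□[p0]10
Step 9: δ(p0, 1) = (p0, 1, L) → □□□0□[p0]□10

State sequence: p0 → p0 → p0 → p0 → p0 → p0 → p1 → p0 → p0 → p0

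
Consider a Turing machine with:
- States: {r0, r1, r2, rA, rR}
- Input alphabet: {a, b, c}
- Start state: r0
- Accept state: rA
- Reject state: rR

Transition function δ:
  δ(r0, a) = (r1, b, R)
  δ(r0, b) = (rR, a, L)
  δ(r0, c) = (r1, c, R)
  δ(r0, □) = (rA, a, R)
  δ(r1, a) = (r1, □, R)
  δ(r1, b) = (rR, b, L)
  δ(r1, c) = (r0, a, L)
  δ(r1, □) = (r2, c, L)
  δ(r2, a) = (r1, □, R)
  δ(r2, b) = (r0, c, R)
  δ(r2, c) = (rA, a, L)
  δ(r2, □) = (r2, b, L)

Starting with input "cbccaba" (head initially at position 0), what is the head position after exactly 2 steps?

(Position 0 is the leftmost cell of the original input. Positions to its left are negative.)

Execution trace (head position shown):
Step 0: [r0]cbccaba  (head at position 0)
Step 1: move right → c[r1]bccaba  (head at position 1)
Step 2: move left → [rR]cbccaba  (head at position 0)

After 2 steps, the head is at position 0.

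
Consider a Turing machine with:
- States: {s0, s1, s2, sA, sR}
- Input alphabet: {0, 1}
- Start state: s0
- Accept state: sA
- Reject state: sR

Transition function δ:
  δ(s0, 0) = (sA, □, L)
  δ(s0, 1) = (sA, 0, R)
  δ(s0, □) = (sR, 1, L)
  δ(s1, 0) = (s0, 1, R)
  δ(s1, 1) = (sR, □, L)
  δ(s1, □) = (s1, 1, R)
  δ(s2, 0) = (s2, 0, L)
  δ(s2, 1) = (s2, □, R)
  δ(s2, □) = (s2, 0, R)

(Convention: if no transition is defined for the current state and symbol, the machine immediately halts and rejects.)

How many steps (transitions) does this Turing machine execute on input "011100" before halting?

Execution trace:
Initial: [s0]011100
Step 1: δ(s0, 0) = (sA, □, L) → [sA]□□11100

The machine reaches the accept state sA and halts.

The machine executed 1 step before halting.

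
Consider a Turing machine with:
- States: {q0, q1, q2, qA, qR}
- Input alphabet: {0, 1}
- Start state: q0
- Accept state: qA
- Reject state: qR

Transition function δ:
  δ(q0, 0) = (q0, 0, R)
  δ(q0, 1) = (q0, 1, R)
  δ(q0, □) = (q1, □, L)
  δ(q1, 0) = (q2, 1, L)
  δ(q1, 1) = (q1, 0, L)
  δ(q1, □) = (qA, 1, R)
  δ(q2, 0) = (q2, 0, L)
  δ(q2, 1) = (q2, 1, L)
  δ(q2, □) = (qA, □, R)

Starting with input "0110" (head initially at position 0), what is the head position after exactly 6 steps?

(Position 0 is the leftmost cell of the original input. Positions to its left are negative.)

Execution trace (head position shown):
Step 0: [q0]0110  (head at position 0)
Step 1: move right → 0[q0]110  (head at position 1)
Step 2: move right → 01[q0]10  (head at position 2)
Step 3: move right → 011[q0]0  (head at position 3)
Step 4: move right → 0110[q0]□  (head at position 4)
Step 5: move left → 011[q1]0□  (head at position 3)
Step 6: move left → 01[q2]11□  (head at position 2)

After 6 steps, the head is at position 2.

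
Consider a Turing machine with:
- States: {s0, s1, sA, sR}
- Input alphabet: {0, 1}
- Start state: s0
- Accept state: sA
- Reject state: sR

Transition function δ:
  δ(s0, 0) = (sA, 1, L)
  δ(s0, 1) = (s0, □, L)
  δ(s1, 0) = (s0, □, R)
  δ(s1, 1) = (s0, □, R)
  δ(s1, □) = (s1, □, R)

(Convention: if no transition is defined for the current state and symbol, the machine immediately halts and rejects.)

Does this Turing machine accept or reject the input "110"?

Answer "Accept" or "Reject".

Execution trace:
Initial: [s0]110
Step 1: δ(s0, 1) = (s0, □, L) → [s0]□□10

No transition is defined for δ(s0, □). By convention the machine halts and rejects.

Answer: Reject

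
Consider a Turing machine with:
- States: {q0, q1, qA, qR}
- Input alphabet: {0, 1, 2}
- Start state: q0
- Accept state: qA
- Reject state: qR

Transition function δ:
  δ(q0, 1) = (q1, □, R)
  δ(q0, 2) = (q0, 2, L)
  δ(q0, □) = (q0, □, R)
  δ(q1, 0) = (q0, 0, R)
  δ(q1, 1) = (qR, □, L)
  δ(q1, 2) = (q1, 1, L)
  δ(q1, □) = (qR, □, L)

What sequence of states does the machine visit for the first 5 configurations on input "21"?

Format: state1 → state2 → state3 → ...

Execution trace:
Initial: [q0]21
Step 1: δ(q0, 2) = (q0, 2, L) → [q0]□21
Step 2: δ(q0, □) = (q0, □, R) → □[q0]21
Step 3: δ(q0, 2) = (q0, 2, L) → [q0]□21
Step 4: δ(q0, □) = (q0, □, R) → □[q0]21

State sequence: q0 → q0 → q0 → q0 → q0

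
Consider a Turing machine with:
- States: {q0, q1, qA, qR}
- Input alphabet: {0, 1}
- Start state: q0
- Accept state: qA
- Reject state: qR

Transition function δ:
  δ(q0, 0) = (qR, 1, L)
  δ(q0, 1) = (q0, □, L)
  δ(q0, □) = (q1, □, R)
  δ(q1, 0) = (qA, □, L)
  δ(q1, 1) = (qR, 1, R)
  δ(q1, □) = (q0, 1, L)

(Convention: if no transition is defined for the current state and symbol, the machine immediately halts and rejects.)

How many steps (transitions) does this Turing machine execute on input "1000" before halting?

Execution trace:
Initial: [q0]1000
Step 1: δ(q0, 1) = (q0, □, L) → [q0]□□000
Step 2: δ(q0, □) = (q1, □, R) → □[q1]□000
Step 3: δ(q1, □) = (q0, 1, L) → [q0]□1000
Step 4: δ(q0, □) = (q1, □, R) → □[q1]1000
Step 5: δ(q1, 1) = (qR, 1, R) → □1[qR]000

The machine reaches the reject state qR and halts.

The machine executed 5 steps before halting.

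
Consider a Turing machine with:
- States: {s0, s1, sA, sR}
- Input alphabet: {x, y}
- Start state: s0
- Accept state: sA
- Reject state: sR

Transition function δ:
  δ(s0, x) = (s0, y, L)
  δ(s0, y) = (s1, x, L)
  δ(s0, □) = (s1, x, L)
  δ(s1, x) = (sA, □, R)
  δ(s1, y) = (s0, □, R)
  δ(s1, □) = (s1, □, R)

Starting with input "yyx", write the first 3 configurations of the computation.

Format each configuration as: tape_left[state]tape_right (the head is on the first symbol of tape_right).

Transitions applied:
Step 1: δ(s0, y) = (s1, x, L)
Step 2: δ(s1, □) = (s1, □, R)

The first 3 configurations are:
[s0]yyx ⊢ [s1]□xyx ⊢ □[s1]xyx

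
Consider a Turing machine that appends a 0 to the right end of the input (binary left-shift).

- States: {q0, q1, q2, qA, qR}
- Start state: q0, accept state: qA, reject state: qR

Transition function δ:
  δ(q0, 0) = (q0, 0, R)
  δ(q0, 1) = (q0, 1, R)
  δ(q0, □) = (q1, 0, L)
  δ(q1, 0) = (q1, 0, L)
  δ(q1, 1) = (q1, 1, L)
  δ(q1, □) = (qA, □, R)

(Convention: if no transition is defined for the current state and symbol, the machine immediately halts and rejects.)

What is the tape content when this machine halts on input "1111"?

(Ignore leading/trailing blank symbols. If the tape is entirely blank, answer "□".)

Execution trace:
Initial: [q0]1111
Step 1: δ(q0, 1) = (q0, 1, R) → 1[q0]111
Step 2: δ(q0, 1) = (q0, 1, R) → 11[q0]11
Step 3: δ(q0, 1) = (q0, 1, R) → 111[q0]1
Step 4: δ(q0, 1) = (q0, 1, R) → 1111[q0]□
Step 5: δ(q0, □) = (q1, 0, L) → 111[q1]10
Step 6: δ(q1, 1) = (q1, 1, L) → 11[q1]110
Step 7: δ(q1, 1) = (q1, 1, L) → 1[q1]1110
Step 8: δ(q1, 1) = (q1, 1, L) → [q1]11110
Step 9: δ(q1, 1) = (q1, 1, L) → [q1]□11110
Step 10: δ(q1, □) = (qA, □, R) → □[qA]11110

The machine reaches the accept state qA and halts.

Final tape (ignoring leading/trailing blanks): 11110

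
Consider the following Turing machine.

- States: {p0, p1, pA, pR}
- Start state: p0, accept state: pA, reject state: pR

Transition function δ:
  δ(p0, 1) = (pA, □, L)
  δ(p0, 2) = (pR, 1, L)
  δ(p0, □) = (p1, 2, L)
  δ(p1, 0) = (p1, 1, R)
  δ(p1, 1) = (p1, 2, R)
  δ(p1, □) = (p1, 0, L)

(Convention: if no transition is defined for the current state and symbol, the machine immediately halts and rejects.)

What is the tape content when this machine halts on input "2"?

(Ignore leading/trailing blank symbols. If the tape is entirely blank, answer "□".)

Execution trace:
Initial: [p0]2
Step 1: δ(p0, 2) = (pR, 1, L) → [pR]□1

The machine reaches the reject state pR and halts.

Final tape (ignoring leading/trailing blanks): 1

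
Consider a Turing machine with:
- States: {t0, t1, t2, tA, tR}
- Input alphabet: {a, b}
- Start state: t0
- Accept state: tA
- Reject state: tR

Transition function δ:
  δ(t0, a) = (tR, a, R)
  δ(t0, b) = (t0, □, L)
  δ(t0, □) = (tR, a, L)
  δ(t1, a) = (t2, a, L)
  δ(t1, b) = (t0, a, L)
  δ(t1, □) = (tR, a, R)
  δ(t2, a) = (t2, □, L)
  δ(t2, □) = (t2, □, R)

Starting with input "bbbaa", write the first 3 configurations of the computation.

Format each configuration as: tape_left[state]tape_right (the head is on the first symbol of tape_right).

Transitions applied:
Step 1: δ(t0, b) = (t0, □, L)
Step 2: δ(t0, □) = (tR, a, L)

The first 3 configurations are:
[t0]bbbaa ⊢ [t0]□□bbaa ⊢ [tR]□a□bbaa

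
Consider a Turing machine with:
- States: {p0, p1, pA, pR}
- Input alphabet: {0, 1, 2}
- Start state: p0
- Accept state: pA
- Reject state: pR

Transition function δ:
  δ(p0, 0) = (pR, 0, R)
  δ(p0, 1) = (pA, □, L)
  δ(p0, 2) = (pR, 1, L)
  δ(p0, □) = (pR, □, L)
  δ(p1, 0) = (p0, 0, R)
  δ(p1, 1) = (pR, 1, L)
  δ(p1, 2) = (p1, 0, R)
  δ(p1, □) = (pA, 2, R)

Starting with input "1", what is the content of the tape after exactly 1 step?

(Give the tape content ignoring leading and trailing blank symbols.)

Execution trace:
Initial: [p0]1
Step 1: δ(p0, 1) = (pA, □, L) → [pA]□□

The machine reaches the accept state pA and halts.

After 1 step, the tape (ignoring leading/trailing blanks) is: □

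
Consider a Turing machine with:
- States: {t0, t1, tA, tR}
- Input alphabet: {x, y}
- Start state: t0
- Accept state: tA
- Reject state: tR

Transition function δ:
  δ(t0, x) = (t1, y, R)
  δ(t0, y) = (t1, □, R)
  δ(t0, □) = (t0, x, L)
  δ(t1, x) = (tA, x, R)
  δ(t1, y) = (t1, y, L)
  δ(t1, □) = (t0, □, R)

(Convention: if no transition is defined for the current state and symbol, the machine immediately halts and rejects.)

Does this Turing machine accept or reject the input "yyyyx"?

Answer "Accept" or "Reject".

Execution trace:
Initial: [t0]yyyyx
Step 1: δ(t0, y) = (t1, □, R) → □[t1]yyyx
Step 2: δ(t1, y) = (t1, y, L) → [t1]□yyyx
Step 3: δ(t1, □) = (t0, □, R) → □[t0]yyyx
Step 4: δ(t0, y) = (t1, □, R) → □□[t1]yyx
Step 5: δ(t1, y) = (t1, y, L) → □[t1]□yyx
Step 6: δ(t1, □) = (t0, □, R) → □□[t0]yyx
Step 7: δ(t0, y) = (t1, □, R) → □□□[t1]yx
Step 8: δ(t1, y) = (t1, y, L) → □□[t1]□yx
Step 9: δ(t1, □) = (t0, □, R) → □□□[t0]yx
Step 10: δ(t0, y) = (t1, □, R) → □□□□[t1]x
Step 11: δ(t1, x) = (tA, x, R) → □□□□x[tA]□

The machine reaches the accept state tA and halts.

Answer: Accept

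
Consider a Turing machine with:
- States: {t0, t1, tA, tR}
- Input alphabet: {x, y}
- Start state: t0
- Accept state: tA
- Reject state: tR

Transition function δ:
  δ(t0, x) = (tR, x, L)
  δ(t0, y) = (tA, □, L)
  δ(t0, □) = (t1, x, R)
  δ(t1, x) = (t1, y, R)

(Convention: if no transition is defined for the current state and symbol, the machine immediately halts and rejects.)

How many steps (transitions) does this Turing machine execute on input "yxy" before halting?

Execution trace:
Initial: [t0]yxy
Step 1: δ(t0, y) = (tA, □, L) → [tA]□□xy

The machine reaches the accept state tA and halts.

The machine executed 1 step before halting.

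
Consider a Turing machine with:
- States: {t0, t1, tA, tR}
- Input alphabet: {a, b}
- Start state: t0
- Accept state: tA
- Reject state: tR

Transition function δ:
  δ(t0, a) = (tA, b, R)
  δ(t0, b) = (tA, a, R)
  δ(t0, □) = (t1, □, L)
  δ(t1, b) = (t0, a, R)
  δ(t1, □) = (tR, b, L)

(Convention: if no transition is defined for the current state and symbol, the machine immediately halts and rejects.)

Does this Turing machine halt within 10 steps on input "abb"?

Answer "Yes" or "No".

Execution trace:
Initial: [t0]abb
Step 1: δ(t0, a) = (tA, b, R) → b[tA]bb

The machine reaches the accept state tA and halts.
The machine halted after 1 step (within the 10-step bound).

Answer: Yes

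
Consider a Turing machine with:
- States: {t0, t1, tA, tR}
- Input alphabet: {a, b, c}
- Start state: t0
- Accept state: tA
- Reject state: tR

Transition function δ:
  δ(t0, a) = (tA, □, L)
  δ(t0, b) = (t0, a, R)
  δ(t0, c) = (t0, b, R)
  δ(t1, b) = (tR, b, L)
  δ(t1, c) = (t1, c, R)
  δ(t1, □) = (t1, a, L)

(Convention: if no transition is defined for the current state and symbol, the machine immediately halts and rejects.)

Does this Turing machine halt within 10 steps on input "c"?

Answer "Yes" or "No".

Execution trace:
Initial: [t0]c
Step 1: δ(t0, c) = (t0, b, R) → b[t0]□

No transition is defined for δ(t0, □). By convention the machine halts and rejects.
The machine halted after 1 step (within the 10-step bound).

Answer: Yes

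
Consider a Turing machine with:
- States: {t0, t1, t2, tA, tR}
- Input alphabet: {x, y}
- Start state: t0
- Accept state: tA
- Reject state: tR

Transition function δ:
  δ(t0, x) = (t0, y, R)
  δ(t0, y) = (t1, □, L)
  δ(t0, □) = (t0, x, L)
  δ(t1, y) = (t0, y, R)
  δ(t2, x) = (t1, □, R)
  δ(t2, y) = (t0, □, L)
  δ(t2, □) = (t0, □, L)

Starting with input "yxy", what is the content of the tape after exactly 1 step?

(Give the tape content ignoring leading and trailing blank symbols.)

Execution trace:
Initial: [t0]yxy
Step 1: δ(t0, y) = (t1, □, L) → [t1]□□xy

No transition is defined for δ(t1, □). By convention the machine halts and rejects.

After 1 step, the tape (ignoring leading/trailing blanks) is: xy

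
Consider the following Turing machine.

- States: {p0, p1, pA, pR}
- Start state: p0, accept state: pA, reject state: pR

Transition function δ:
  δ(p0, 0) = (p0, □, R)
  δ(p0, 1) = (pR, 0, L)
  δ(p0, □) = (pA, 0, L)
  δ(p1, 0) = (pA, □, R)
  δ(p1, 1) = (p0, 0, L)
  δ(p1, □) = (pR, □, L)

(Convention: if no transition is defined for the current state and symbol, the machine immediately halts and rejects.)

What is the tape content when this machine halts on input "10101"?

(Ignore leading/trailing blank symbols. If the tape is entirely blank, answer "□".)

Execution trace:
Initial: [p0]10101
Step 1: δ(p0, 1) = (pR, 0, L) → [pR]□00101

The machine reaches the reject state pR and halts.

Final tape (ignoring leading/trailing blanks): 00101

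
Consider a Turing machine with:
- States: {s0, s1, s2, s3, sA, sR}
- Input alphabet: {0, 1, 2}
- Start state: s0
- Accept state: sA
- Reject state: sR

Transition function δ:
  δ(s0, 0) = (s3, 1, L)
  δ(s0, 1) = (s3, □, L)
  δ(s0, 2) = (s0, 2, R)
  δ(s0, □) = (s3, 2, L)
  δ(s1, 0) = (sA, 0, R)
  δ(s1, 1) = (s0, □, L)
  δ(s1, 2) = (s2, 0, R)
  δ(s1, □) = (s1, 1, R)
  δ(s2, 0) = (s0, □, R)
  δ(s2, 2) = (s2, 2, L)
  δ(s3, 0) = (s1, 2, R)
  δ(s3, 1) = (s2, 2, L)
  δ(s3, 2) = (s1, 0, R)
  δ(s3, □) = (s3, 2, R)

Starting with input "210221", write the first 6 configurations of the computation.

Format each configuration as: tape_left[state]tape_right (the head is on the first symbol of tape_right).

Transitions applied:
Step 1: δ(s0, 2) = (s0, 2, R)
Step 2: δ(s0, 1) = (s3, □, L)
Step 3: δ(s3, 2) = (s1, 0, R)
Step 4: δ(s1, □) = (s1, 1, R)
Step 5: δ(s1, 0) = (sA, 0, R)

The first 6 configurations are:
[s0]210221 ⊢ 2[s0]10221 ⊢ [s3]2□0221 ⊢ 0[s1]□0221 ⊢ 01[s1]0221 ⊢ 010[sA]221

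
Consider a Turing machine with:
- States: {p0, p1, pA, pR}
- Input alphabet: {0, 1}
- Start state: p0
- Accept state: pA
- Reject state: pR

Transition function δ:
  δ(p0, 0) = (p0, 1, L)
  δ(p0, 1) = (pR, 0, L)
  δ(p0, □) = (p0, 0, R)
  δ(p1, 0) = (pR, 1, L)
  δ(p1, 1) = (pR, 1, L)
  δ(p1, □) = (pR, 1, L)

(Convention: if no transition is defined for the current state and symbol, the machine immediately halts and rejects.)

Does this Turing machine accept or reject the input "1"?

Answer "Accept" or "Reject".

Execution trace:
Initial: [p0]1
Step 1: δ(p0, 1) = (pR, 0, L) → [pR]□0

The machine reaches the reject state pR and halts.

Answer: Reject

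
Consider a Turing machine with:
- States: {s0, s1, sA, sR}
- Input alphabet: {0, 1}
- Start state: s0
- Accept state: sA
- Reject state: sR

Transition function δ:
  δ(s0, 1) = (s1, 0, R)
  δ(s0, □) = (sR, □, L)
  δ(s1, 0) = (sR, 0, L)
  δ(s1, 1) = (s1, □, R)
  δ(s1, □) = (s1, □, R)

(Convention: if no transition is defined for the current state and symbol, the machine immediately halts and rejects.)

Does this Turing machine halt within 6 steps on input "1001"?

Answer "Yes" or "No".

Execution trace:
Initial: [s0]1001
Step 1: δ(s0, 1) = (s1, 0, R) → 0[s1]001
Step 2: δ(s1, 0) = (sR, 0, L) → [sR]0001

The machine reaches the reject state sR and halts.
The machine halted after 2 steps (within the 6-step bound).

Answer: Yes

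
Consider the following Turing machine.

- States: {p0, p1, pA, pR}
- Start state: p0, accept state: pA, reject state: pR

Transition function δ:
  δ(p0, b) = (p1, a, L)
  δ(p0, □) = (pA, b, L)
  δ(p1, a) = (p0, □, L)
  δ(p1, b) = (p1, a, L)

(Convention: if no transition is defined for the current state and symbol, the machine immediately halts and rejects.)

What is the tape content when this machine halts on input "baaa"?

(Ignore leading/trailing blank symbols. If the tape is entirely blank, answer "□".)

Execution trace:
Initial: [p0]baaa
Step 1: δ(p0, b) = (p1, a, L) → [p1]□aaaa

No transition is defined for δ(p1, □). By convention the machine halts and rejects.

Final tape (ignoring leading/trailing blanks): aaaa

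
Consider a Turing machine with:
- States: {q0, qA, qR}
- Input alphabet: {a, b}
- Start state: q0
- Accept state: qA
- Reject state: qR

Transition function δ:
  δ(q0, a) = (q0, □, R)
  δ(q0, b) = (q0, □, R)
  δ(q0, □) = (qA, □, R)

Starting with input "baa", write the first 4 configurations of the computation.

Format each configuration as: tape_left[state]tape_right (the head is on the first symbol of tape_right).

Transitions applied:
Step 1: δ(q0, b) = (q0, □, R)
Step 2: δ(q0, a) = (q0, □, R)
Step 3: δ(q0, a) = (q0, □, R)

The first 4 configurations are:
[q0]baa ⊢ □[q0]aa ⊢ □□[q0]a ⊢ □□□[q0]□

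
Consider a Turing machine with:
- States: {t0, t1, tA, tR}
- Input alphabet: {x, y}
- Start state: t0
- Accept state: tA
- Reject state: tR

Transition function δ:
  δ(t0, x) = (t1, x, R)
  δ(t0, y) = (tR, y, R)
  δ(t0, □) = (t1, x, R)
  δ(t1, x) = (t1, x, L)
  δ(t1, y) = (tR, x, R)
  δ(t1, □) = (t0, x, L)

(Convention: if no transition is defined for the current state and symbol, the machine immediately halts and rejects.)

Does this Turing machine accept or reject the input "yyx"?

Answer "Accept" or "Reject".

Execution trace:
Initial: [t0]yyx
Step 1: δ(t0, y) = (tR, y, R) → y[tR]yx

The machine reaches the reject state tR and halts.

Answer: Reject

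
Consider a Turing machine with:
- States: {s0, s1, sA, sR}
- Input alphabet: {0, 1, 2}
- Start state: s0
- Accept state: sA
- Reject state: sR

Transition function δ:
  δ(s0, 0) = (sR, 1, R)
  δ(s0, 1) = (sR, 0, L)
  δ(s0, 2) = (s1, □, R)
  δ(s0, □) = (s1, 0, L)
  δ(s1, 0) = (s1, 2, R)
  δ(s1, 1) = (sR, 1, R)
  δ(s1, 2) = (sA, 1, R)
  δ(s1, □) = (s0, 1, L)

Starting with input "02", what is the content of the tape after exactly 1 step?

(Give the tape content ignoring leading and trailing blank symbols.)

Execution trace:
Initial: [s0]02
Step 1: δ(s0, 0) = (sR, 1, R) → 1[sR]2

The machine reaches the reject state sR and halts.

After 1 step, the tape (ignoring leading/trailing blanks) is: 12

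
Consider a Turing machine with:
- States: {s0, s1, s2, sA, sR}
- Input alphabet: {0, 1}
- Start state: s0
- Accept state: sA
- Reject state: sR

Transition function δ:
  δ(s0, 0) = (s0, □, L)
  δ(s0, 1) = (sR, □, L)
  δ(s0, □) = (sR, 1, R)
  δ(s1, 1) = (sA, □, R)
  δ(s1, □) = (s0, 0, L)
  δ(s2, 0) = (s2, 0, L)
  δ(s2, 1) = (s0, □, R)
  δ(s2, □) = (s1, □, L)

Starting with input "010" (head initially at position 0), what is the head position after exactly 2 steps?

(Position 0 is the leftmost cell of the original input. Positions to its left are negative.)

Execution trace (head position shown):
Step 0: [s0]010  (head at position 0)
Step 1: move left → [s0]□□10  (head at position -1)
Step 2: move right → 1[sR]□10  (head at position 0)

After 2 steps, the head is at position 0.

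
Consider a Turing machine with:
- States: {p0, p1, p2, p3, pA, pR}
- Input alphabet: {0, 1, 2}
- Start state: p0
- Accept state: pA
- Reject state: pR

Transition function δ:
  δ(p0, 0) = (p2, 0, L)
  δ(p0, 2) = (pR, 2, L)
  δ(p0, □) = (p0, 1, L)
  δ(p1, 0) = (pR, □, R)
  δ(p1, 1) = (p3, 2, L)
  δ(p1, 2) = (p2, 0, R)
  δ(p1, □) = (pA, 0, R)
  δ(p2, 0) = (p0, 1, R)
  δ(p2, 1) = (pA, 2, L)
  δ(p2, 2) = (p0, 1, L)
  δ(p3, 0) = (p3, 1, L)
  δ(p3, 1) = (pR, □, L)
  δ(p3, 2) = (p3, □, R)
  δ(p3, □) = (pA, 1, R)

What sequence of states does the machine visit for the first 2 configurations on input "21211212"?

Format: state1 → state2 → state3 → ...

Execution trace:
Initial: [p0]21211212
Step 1: δ(p0, 2) = (pR, 2, L) → [pR]□21211212

The machine reaches the reject state pR and halts.

State sequence: p0 → pR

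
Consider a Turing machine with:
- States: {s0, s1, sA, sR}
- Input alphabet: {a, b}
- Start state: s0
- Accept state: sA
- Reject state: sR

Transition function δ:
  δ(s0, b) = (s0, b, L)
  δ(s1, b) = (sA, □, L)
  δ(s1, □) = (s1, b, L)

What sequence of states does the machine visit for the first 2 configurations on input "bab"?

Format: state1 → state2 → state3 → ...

Execution trace:
Initial: [s0]bab
Step 1: δ(s0, b) = (s0, b, L) → [s0]□bab

No transition is defined for δ(s0, □). By convention the machine halts and rejects.

State sequence: s0 → s0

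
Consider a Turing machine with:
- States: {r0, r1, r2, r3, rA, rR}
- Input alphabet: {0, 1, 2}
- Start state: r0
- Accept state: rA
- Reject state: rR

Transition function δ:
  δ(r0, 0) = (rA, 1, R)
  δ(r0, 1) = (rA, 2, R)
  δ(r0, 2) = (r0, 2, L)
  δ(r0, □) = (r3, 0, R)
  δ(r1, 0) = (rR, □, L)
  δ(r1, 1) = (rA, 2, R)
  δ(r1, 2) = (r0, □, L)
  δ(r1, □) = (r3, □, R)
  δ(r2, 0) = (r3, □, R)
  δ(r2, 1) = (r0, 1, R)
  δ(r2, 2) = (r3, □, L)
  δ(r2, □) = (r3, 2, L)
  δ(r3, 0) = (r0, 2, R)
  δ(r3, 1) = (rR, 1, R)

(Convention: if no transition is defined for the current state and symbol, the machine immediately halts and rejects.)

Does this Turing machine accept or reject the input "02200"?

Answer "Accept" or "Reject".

Execution trace:
Initial: [r0]02200
Step 1: δ(r0, 0) = (rA, 1, R) → 1[rA]2200

The machine reaches the accept state rA and halts.

Answer: Accept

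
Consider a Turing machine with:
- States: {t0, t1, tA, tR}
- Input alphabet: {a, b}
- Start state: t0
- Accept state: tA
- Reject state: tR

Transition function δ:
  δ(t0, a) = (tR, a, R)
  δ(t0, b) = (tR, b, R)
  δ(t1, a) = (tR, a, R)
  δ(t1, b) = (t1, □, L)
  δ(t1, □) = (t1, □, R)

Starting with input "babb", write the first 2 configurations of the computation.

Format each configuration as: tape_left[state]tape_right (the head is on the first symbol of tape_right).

Transitions applied:
Step 1: δ(t0, b) = (tR, b, R)

The first 2 configurations are:
[t0]babb ⊢ b[tR]abb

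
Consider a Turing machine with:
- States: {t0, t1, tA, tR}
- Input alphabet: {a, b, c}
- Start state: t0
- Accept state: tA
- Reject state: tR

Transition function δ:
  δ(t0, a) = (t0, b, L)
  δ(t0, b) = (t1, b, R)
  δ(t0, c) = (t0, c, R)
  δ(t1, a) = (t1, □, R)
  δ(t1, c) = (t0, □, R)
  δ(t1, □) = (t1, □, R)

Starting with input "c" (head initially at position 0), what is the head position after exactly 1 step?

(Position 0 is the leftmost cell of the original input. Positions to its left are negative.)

Execution trace (head position shown):
Step 0: [t0]c  (head at position 0)
Step 1: move right → c[t0]□  (head at position 1)

After 1 step, the head is at position 1.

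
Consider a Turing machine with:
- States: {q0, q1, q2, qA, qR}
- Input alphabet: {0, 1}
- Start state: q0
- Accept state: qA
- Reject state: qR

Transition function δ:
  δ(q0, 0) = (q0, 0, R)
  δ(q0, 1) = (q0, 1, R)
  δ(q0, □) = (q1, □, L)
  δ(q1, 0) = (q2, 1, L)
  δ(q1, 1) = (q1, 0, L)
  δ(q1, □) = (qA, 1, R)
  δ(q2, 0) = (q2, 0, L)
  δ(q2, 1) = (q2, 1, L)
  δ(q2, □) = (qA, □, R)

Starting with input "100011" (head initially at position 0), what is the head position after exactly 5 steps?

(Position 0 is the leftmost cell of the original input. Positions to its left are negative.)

Execution trace (head position shown):
Step 0: [q0]100011  (head at position 0)
Step 1: move right → 1[q0]00011  (head at position 1)
Step 2: move right → 10[q0]0011  (head at position 2)
Step 3: move right → 100[q0]011  (head at position 3)
Step 4: move right → 1000[q0]11  (head at position 4)
Step 5: move right → 10001[q0]1  (head at position 5)

After 5 steps, the head is at position 5.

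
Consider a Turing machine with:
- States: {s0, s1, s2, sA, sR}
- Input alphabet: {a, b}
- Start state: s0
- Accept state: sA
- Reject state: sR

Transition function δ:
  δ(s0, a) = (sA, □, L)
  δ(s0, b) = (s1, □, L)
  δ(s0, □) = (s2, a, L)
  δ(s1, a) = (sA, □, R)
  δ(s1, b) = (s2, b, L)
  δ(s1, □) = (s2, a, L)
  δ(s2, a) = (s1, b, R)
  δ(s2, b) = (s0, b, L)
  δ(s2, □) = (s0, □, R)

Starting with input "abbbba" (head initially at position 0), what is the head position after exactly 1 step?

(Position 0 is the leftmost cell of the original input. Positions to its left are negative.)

Execution trace (head position shown):
Step 0: [s0]abbbba  (head at position 0)
Step 1: move left → [sA]□□bbbba  (head at position -1)

After 1 step, the head is at position -1.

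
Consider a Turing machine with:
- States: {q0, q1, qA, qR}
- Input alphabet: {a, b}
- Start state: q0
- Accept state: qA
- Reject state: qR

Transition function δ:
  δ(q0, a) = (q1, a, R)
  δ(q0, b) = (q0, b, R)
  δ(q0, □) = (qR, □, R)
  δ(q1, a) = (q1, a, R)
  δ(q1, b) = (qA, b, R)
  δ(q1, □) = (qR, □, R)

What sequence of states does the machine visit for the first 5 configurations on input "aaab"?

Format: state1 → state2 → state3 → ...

Execution trace:
Initial: [q0]aaab
Step 1: δ(q0, a) = (q1, a, R) → a[q1]aab
Step 2: δ(q1, a) = (q1, a, R) → aa[q1]ab
Step 3: δ(q1, a) = (q1, a, R) → aaa[q1]b
Step 4: δ(q1, b) = (qA, b, R) → aaab[qA]□

The machine reaches the accept state qA and halts.

State sequence: q0 → q1 → q1 → q1 → qA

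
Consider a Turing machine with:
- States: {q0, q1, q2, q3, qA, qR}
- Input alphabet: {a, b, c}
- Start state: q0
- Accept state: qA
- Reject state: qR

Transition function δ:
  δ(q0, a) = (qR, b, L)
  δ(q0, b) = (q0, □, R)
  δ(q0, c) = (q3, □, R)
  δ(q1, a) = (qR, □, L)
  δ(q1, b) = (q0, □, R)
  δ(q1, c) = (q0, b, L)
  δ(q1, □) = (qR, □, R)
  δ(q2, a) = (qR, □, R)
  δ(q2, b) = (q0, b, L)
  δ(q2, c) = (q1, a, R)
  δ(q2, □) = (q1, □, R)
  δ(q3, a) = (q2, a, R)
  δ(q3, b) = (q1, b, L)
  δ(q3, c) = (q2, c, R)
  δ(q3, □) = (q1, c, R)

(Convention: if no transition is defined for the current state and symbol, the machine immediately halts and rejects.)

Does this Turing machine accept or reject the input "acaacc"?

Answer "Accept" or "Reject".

Execution trace:
Initial: [q0]acaacc
Step 1: δ(q0, a) = (qR, b, L) → [qR]□bcaacc

The machine reaches the reject state qR and halts.

Answer: Reject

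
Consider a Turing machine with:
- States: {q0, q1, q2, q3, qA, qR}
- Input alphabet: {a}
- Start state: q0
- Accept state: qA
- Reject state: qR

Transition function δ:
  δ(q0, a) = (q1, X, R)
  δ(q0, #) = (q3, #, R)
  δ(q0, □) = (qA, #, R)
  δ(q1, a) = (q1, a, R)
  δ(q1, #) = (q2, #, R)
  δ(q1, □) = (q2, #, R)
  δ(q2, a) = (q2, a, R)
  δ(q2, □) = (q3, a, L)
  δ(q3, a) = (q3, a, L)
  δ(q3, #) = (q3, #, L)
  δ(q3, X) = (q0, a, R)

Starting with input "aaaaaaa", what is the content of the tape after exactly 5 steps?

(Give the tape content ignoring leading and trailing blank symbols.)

Execution trace:
Initial: [q0]aaaaaaa
Step 1: δ(q0, a) = (q1, X, R) → X[q1]aaaaaa
Step 2: δ(q1, a) = (q1, a, R) → Xa[q1]aaaaa
Step 3: δ(q1, a) = (q1, a, R) → Xaa[q1]aaaa
Step 4: δ(q1, a) = (q1, a, R) → Xaaa[q1]aaa
Step 5: δ(q1, a) = (q1, a, R) → Xaaaa[q1]aa

After 5 steps, the tape (ignoring leading/trailing blanks) is: Xaaaaaa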